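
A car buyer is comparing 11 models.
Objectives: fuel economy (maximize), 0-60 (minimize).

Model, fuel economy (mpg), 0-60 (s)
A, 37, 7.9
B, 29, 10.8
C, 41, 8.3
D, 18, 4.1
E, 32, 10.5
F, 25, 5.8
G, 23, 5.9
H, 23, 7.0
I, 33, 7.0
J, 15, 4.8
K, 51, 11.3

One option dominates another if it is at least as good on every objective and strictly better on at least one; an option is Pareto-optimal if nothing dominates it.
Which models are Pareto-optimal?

A, C, D, F, I, K

A: not dominated.
B: dominated by A (fuel economy 37≥29, 0-60 7.9≤10.8).
C: not dominated.
D: not dominated (best 0-60).
E: dominated by A (fuel economy 37≥32, 0-60 7.9≤10.5).
F: not dominated.
G: dominated by F (fuel economy 25≥23, 0-60 5.8≤5.9).
H: dominated by F (fuel economy 25≥23, 0-60 5.8≤7.0).
I: not dominated.
J: dominated by D (fuel economy 18≥15, 0-60 4.1≤4.8).
K: not dominated (best fuel economy).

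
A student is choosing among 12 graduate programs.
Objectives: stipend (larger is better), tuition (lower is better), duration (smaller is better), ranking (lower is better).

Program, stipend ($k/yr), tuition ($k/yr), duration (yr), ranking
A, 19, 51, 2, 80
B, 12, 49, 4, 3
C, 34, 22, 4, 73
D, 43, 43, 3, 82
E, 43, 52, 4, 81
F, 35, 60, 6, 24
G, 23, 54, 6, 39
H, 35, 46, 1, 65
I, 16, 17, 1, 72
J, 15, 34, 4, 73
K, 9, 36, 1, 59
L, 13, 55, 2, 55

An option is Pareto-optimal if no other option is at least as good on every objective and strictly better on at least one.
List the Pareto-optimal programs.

A: dominated by H (stipend 35≥19, tuition 46≤51, duration 1≤2, ranking 65≤80).
B: not dominated (best ranking).
C: not dominated.
D: not dominated.
E: not dominated.
F: not dominated.
G: not dominated.
H: not dominated.
I: not dominated (best tuition).
J: dominated by C (stipend 34≥15, tuition 22≤34, duration 4≤4, ranking 73≤73).
K: not dominated.
L: not dominated.

B, C, D, E, F, G, H, I, K, L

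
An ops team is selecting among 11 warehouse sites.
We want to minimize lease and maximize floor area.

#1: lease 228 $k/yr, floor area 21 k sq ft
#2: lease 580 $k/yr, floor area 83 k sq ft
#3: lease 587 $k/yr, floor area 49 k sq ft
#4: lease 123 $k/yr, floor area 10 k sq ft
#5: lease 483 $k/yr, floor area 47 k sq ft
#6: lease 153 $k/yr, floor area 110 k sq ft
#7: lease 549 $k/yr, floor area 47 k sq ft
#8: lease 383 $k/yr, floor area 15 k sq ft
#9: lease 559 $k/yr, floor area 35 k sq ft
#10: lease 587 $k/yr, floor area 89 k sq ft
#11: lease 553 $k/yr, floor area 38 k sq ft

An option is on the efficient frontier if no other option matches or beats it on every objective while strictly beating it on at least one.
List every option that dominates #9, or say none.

#5: lease 483≤559, floor area 47≥35 — dominates #9.
#6: lease 153≤559, floor area 110≥35 — dominates #9.
#7: lease 549≤559, floor area 47≥35 — dominates #9.
#11: lease 553≤559, floor area 38≥35 — dominates #9.
Others (#1, #2, #3, #4, #8, #10) are each worse than #9 on at least one objective.

#5, #6, #7, #11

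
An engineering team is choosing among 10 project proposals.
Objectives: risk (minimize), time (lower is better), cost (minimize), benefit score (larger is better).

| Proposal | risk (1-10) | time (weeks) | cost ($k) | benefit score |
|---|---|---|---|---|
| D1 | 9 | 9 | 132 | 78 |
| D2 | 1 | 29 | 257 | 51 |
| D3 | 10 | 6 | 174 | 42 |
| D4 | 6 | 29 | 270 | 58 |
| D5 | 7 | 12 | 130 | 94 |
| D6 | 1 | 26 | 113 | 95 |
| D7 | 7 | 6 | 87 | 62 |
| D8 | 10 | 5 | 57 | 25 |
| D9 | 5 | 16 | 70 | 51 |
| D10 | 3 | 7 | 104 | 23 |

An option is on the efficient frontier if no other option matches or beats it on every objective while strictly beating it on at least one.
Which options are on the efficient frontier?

D1, D5, D6, D7, D8, D9, D10

D1: not dominated.
D2: dominated by D6 (risk 1≤1, time 26≤29, cost 113≤257, benefit score 95≥51).
D3: dominated by D7 (risk 7≤10, time 6≤6, cost 87≤174, benefit score 62≥42).
D4: dominated by D6 (risk 1≤6, time 26≤29, cost 113≤270, benefit score 95≥58).
D5: not dominated.
D6: not dominated (best benefit score).
D7: not dominated.
D8: not dominated (best time).
D9: not dominated.
D10: not dominated.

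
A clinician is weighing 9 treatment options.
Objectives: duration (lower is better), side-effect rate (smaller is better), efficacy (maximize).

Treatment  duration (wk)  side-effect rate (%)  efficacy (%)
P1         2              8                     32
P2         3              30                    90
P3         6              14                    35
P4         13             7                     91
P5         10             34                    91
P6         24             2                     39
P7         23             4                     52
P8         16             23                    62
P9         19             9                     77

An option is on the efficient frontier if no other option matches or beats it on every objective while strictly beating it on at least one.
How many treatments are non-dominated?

P1: not dominated (best duration).
P2: not dominated.
P3: not dominated.
P4: not dominated.
P5: not dominated.
P6: not dominated (best side-effect rate).
P7: not dominated.
P8: dominated by P4 (duration 13≤16, side-effect rate 7≤23, efficacy 91≥62).
P9: dominated by P4 (duration 13≤19, side-effect rate 7≤9, efficacy 91≥77).
Pareto-optimal: P1, P2, P3, P4, P5, P6, P7 → 7.

7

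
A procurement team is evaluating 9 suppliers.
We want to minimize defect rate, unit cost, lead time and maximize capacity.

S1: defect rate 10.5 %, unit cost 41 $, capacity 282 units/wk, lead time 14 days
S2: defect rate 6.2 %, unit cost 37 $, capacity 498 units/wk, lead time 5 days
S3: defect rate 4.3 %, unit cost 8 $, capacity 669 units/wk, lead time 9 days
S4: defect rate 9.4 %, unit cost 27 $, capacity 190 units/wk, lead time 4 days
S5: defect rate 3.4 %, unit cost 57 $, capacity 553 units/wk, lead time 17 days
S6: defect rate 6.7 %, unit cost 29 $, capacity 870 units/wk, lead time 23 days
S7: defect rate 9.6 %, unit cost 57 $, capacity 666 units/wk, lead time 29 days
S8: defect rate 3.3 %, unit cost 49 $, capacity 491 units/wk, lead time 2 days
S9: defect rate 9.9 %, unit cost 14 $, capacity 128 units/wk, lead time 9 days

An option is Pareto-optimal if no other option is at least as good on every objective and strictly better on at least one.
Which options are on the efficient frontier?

S1: dominated by S2 (defect rate 6.2≤10.5, unit cost 37≤41, capacity 498≥282, lead time 5≤14).
S2: not dominated.
S3: not dominated (best unit cost).
S4: not dominated.
S5: not dominated.
S6: not dominated (best capacity).
S7: dominated by S3 (defect rate 4.3≤9.6, unit cost 8≤57, capacity 669≥666, lead time 9≤29).
S8: not dominated (best defect rate).
S9: dominated by S3 (defect rate 4.3≤9.9, unit cost 8≤14, capacity 669≥128, lead time 9≤9).

S2, S3, S4, S5, S6, S8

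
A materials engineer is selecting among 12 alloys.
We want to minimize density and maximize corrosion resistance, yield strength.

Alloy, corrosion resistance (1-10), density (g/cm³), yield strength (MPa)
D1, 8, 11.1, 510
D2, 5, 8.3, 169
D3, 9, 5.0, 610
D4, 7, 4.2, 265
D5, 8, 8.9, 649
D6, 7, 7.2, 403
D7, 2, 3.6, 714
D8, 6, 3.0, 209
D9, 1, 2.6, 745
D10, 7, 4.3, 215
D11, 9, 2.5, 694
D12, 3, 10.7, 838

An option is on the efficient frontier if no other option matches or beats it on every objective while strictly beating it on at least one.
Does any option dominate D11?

D1: worse on corrosion resistance (8 vs 9).
D2: worse on corrosion resistance (5 vs 9).
D3: worse on density (5.0 vs 2.5).
D4: worse on corrosion resistance (7 vs 9).
D5: worse on corrosion resistance (8 vs 9).
D6: worse on corrosion resistance (7 vs 9).
D7: worse on corrosion resistance (2 vs 9).
D8: worse on corrosion resistance (6 vs 9).
D9: worse on corrosion resistance (1 vs 9).
D10: worse on corrosion resistance (7 vs 9).
D12: worse on corrosion resistance (3 vs 9).
No option is at least as good as D11 on every objective and strictly better on one.

No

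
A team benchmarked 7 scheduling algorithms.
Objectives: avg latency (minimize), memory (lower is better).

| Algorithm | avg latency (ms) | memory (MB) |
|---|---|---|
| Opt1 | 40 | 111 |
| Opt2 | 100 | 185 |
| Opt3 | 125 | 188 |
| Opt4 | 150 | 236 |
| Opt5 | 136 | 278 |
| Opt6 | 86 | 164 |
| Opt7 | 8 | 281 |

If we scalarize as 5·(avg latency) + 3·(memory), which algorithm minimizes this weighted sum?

Opt1

Opt1: 5·40 + 3·111 = 533
Opt2: 5·100 + 3·185 = 1055
Opt3: 5·125 + 3·188 = 1189
Opt4: 5·150 + 3·236 = 1458
Opt5: 5·136 + 3·278 = 1514
Opt6: 5·86 + 3·164 = 922
Opt7: 5·8 + 3·281 = 883
Lowest: Opt1 at 533.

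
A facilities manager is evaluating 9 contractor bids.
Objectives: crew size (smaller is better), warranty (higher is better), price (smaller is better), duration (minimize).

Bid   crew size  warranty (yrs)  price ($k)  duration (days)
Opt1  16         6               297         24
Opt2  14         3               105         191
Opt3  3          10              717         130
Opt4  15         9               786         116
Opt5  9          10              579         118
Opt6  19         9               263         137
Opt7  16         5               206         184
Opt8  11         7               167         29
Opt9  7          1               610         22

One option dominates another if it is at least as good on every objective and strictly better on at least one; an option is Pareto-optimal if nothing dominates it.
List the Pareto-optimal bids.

Opt1, Opt2, Opt3, Opt4, Opt5, Opt6, Opt8, Opt9

Opt1: not dominated.
Opt2: not dominated (best price).
Opt3: not dominated (best crew size).
Opt4: not dominated.
Opt5: not dominated.
Opt6: not dominated.
Opt7: dominated by Opt8 (crew size 11≤16, warranty 7≥5, price 167≤206, duration 29≤184).
Opt8: not dominated.
Opt9: not dominated (best duration).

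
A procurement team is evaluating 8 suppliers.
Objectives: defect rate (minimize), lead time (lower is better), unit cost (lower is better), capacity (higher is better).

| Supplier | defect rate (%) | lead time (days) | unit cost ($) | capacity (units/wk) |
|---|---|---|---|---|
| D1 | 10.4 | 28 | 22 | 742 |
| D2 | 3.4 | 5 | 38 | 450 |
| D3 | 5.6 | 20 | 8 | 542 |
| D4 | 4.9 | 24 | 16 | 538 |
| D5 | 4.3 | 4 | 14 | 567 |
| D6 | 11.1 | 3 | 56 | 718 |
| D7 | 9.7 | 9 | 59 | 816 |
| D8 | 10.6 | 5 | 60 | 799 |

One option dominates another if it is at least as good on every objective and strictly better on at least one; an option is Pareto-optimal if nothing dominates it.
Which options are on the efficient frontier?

D1, D2, D3, D5, D6, D7, D8

D1: not dominated.
D2: not dominated (best defect rate).
D3: not dominated (best unit cost).
D4: dominated by D5 (defect rate 4.3≤4.9, lead time 4≤24, unit cost 14≤16, capacity 567≥538).
D5: not dominated.
D6: not dominated (best lead time).
D7: not dominated (best capacity).
D8: not dominated.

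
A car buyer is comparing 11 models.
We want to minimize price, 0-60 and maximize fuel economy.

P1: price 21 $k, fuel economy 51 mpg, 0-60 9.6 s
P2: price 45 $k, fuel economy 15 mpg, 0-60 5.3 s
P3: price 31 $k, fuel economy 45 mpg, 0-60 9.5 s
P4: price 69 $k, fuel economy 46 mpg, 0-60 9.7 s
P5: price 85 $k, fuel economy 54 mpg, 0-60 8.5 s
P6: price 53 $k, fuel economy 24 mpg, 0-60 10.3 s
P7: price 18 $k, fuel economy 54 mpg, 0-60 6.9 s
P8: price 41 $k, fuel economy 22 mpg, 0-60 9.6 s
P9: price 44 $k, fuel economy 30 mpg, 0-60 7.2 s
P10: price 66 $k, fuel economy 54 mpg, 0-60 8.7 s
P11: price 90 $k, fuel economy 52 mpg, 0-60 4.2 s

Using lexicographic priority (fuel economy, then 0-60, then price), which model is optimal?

P7

First maximize fuel economy: best is 54, kept {P5, P7, P10}.
Then minimize 0-60: best is 6.9, kept {P7}.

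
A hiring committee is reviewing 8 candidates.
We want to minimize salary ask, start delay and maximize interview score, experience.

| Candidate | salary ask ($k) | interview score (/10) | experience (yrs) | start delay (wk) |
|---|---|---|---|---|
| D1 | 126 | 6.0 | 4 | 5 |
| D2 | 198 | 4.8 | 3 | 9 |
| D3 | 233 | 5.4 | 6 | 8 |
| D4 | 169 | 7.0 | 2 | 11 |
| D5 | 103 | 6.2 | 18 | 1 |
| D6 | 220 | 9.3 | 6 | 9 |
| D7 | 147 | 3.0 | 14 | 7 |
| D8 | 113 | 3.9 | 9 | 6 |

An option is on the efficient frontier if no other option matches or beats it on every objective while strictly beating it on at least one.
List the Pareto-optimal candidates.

D1: dominated by D5 (salary ask 103≤126, interview score 6.2≥6.0, experience 18≥4, start delay 1≤5).
D2: dominated by D1 (salary ask 126≤198, interview score 6.0≥4.8, experience 4≥3, start delay 5≤9).
D3: dominated by D5 (salary ask 103≤233, interview score 6.2≥5.4, experience 18≥6, start delay 1≤8).
D4: not dominated.
D5: not dominated (best salary ask).
D6: not dominated (best interview score).
D7: dominated by D5 (salary ask 103≤147, interview score 6.2≥3.0, experience 18≥14, start delay 1≤7).
D8: dominated by D5 (salary ask 103≤113, interview score 6.2≥3.9, experience 18≥9, start delay 1≤6).

D4, D5, D6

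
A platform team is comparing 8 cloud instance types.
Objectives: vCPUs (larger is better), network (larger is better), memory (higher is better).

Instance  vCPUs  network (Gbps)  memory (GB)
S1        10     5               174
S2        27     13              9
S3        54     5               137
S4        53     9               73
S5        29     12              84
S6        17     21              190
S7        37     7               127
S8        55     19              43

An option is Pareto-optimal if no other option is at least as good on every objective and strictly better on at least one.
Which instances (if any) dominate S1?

S6: vCPUs 17≥10, network 21≥5, memory 190≥174 — dominates S1.
Others (S2, S3, S4, S5, S7, S8) are each worse than S1 on at least one objective.

S6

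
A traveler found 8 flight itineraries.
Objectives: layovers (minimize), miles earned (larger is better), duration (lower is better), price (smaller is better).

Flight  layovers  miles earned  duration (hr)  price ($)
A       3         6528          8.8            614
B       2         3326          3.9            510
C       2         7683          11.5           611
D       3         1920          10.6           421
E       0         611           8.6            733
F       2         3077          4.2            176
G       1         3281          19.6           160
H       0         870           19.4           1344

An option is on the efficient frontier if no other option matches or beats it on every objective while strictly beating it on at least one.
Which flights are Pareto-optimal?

A, B, C, E, F, G, H

A: not dominated.
B: not dominated (best duration).
C: not dominated (best miles earned).
D: dominated by F (layovers 2≤3, miles earned 3077≥1920, duration 4.2≤10.6, price 176≤421).
E: not dominated.
F: not dominated.
G: not dominated (best price).
H: not dominated.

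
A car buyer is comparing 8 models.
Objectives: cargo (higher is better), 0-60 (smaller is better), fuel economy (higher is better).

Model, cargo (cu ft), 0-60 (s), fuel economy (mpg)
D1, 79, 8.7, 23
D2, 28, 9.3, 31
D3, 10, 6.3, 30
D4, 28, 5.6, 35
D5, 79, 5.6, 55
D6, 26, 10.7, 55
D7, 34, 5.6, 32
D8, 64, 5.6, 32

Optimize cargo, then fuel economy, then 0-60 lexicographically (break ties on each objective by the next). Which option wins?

First maximize cargo: best is 79, kept {D1, D5}.
Then maximize fuel economy: best is 55, kept {D5}.

D5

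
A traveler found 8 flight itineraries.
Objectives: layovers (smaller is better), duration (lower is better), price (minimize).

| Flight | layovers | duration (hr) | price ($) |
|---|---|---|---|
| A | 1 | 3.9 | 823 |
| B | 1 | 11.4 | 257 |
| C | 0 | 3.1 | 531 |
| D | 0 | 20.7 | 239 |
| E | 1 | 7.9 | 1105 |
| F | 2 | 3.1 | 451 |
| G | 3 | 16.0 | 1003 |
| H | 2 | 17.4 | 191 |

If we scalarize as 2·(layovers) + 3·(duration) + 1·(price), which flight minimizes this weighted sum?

H

A: 2·1 + 3·3.9 + 1·823 = 836.7
B: 2·1 + 3·11.4 + 1·257 = 293.2
C: 2·0 + 3·3.1 + 1·531 = 540.3
D: 2·0 + 3·20.7 + 1·239 = 301.1
E: 2·1 + 3·7.9 + 1·1105 = 1130.7
F: 2·2 + 3·3.1 + 1·451 = 464.3
G: 2·3 + 3·16.0 + 1·1003 = 1057.0
H: 2·2 + 3·17.4 + 1·191 = 247.2
Lowest: H at 247.2.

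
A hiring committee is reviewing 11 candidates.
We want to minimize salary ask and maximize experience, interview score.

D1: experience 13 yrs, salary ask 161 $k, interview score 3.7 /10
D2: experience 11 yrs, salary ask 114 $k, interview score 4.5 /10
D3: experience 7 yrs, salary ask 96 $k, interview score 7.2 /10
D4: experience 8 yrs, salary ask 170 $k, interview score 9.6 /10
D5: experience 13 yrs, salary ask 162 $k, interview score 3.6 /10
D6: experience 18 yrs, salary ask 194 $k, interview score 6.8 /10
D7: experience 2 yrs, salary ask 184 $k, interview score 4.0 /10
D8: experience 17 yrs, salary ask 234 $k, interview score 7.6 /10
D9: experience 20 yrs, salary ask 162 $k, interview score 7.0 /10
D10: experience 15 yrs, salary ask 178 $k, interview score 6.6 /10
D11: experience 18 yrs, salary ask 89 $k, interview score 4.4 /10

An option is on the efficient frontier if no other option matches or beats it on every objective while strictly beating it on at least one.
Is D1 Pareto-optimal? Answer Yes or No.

No

D11 vs D1: experience 18≥13, salary ask 89≤161, interview score 4.4≥3.7 — D11 is at least as good on every objective and strictly better on at least one, so D11 dominates D1.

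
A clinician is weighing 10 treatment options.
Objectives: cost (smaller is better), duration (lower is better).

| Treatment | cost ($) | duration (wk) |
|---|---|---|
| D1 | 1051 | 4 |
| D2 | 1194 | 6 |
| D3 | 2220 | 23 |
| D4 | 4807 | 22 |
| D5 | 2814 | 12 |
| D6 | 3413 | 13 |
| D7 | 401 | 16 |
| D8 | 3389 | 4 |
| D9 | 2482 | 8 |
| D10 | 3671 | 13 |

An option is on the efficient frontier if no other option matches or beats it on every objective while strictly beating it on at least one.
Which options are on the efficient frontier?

D1, D7

D1: not dominated.
D2: dominated by D1 (cost 1051≤1194, duration 4≤6).
D3: dominated by D1 (cost 1051≤2220, duration 4≤23).
D4: dominated by D1 (cost 1051≤4807, duration 4≤22).
D5: dominated by D1 (cost 1051≤2814, duration 4≤12).
D6: dominated by D1 (cost 1051≤3413, duration 4≤13).
D7: not dominated (best cost).
D8: dominated by D1 (cost 1051≤3389, duration 4≤4).
D9: dominated by D1 (cost 1051≤2482, duration 4≤8).
D10: dominated by D1 (cost 1051≤3671, duration 4≤13).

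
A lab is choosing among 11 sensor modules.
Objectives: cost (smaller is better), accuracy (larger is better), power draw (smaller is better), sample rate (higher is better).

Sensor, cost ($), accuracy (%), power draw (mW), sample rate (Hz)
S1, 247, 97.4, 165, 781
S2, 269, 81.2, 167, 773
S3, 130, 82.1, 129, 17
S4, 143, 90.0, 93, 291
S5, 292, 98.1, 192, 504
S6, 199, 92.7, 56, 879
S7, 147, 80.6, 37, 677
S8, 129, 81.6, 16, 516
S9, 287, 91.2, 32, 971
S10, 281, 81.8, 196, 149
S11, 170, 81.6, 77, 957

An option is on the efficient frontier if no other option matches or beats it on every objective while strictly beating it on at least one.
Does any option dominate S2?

S1 vs S2: cost 247≤269, accuracy 97.4≥81.2, power draw 165≤167, sample rate 781≥773 — S1 is at least as good on every objective and strictly better on at least one, so S1 dominates S2.

Yes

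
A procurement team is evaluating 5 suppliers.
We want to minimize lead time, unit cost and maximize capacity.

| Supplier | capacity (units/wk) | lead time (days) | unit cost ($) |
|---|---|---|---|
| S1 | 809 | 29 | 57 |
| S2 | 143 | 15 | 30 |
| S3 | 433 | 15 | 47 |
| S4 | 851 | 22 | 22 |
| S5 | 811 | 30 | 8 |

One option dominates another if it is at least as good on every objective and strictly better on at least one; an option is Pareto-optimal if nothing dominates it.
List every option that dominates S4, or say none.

S1: worse on capacity (809 vs 851).
S2: worse on capacity (143 vs 851).
S3: worse on capacity (433 vs 851).
S5: worse on capacity (811 vs 851).
No option dominates S4.

none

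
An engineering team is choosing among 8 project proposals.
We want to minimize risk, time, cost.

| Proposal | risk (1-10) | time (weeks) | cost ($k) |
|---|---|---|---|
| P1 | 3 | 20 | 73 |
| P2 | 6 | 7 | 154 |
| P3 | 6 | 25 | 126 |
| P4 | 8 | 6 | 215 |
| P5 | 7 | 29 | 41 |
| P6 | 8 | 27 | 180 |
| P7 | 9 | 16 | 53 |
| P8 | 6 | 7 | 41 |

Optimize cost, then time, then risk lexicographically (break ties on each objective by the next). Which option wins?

P8

First minimize cost: best is 41, kept {P5, P8}.
Then minimize time: best is 7, kept {P8}.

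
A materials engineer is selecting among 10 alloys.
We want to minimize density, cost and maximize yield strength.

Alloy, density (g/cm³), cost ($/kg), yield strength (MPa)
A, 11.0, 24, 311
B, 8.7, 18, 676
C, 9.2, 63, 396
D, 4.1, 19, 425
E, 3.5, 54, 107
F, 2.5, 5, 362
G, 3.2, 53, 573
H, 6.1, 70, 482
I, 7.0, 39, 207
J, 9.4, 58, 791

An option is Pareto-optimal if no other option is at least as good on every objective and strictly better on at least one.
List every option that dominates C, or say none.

B, D, G

B: density 8.7≤9.2, cost 18≤63, yield strength 676≥396 — dominates C.
D: density 4.1≤9.2, cost 19≤63, yield strength 425≥396 — dominates C.
G: density 3.2≤9.2, cost 53≤63, yield strength 573≥396 — dominates C.
Others (A, E, F, H, I, J) are each worse than C on at least one objective.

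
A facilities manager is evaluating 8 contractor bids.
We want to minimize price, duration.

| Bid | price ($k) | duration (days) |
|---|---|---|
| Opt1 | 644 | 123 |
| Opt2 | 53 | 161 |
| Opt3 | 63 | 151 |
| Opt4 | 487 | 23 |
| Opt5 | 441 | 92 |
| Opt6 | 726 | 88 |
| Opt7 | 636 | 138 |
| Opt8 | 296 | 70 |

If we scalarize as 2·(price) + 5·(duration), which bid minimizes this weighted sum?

Opt3

Opt1: 2·644 + 5·123 = 1903
Opt2: 2·53 + 5·161 = 911
Opt3: 2·63 + 5·151 = 881
Opt4: 2·487 + 5·23 = 1089
Opt5: 2·441 + 5·92 = 1342
Opt6: 2·726 + 5·88 = 1892
Opt7: 2·636 + 5·138 = 1962
Opt8: 2·296 + 5·70 = 942
Lowest: Opt3 at 881.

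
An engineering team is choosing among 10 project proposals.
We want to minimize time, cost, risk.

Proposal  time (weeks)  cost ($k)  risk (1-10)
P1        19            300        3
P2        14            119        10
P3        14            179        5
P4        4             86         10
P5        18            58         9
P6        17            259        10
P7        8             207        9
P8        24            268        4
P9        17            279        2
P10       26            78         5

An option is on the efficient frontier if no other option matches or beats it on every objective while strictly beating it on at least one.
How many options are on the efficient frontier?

7

P1: dominated by P9 (time 17≤19, cost 279≤300, risk 2≤3).
P2: dominated by P4 (time 4≤14, cost 86≤119, risk 10≤10).
P3: not dominated.
P4: not dominated (best time).
P5: not dominated (best cost).
P6: dominated by P2 (time 14≤17, cost 119≤259, risk 10≤10).
P7: not dominated.
P8: not dominated.
P9: not dominated (best risk).
P10: not dominated.
Pareto-optimal: P3, P4, P5, P7, P8, P9, P10 → 7.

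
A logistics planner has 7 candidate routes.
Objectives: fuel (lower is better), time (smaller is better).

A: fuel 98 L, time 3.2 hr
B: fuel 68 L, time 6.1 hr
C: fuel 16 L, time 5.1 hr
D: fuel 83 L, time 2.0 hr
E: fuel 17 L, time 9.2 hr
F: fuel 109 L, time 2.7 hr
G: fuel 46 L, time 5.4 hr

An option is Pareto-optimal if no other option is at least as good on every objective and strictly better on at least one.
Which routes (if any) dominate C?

none

A: worse on fuel (98 vs 16).
B: worse on fuel (68 vs 16).
D: worse on fuel (83 vs 16).
E: worse on fuel (17 vs 16).
F: worse on fuel (109 vs 16).
G: worse on fuel (46 vs 16).
No option dominates C.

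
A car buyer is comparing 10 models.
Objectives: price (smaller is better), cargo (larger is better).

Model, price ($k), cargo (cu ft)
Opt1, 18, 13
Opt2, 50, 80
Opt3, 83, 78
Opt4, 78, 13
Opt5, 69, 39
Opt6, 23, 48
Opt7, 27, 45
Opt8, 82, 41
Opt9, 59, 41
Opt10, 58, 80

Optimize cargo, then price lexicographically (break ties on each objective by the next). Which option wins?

First maximize cargo: best is 80, kept {Opt2, Opt10}.
Then minimize price: best is 50, kept {Opt2}.

Opt2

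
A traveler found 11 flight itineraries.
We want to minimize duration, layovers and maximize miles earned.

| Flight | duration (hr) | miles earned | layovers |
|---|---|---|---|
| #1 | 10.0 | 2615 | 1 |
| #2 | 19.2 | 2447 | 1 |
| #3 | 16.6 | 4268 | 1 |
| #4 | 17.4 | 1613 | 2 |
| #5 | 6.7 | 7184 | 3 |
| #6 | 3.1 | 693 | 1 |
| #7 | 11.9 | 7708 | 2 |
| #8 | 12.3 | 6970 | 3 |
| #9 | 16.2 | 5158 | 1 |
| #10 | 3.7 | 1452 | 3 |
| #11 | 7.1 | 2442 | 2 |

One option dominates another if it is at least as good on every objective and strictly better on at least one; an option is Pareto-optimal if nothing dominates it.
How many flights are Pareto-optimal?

7

#1: not dominated.
#2: dominated by #1 (duration 10.0≤19.2, miles earned 2615≥2447, layovers 1≤1).
#3: dominated by #9 (duration 16.2≤16.6, miles earned 5158≥4268, layovers 1≤1).
#4: dominated by #1 (duration 10.0≤17.4, miles earned 2615≥1613, layovers 1≤2).
#5: not dominated.
#6: not dominated (best duration).
#7: not dominated (best miles earned).
#8: dominated by #5 (duration 6.7≤12.3, miles earned 7184≥6970, layovers 3≤3).
#9: not dominated.
#10: not dominated.
#11: not dominated.
Pareto-optimal: #1, #5, #6, #7, #9, #10, #11 → 7.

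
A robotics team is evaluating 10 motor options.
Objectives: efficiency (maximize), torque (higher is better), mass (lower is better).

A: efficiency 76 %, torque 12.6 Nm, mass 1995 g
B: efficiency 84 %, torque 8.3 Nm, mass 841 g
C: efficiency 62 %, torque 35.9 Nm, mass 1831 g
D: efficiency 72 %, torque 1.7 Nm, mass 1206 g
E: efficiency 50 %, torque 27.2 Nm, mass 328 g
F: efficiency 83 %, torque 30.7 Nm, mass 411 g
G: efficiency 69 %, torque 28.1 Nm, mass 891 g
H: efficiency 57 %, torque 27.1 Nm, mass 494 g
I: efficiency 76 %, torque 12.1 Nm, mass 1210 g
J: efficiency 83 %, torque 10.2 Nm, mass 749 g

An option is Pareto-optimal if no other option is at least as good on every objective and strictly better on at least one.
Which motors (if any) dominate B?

none

A: worse on efficiency (76 vs 84).
C: worse on efficiency (62 vs 84).
D: worse on efficiency (72 vs 84).
E: worse on efficiency (50 vs 84).
F: worse on efficiency (83 vs 84).
G: worse on efficiency (69 vs 84).
H: worse on efficiency (57 vs 84).
I: worse on efficiency (76 vs 84).
J: worse on efficiency (83 vs 84).
No option dominates B.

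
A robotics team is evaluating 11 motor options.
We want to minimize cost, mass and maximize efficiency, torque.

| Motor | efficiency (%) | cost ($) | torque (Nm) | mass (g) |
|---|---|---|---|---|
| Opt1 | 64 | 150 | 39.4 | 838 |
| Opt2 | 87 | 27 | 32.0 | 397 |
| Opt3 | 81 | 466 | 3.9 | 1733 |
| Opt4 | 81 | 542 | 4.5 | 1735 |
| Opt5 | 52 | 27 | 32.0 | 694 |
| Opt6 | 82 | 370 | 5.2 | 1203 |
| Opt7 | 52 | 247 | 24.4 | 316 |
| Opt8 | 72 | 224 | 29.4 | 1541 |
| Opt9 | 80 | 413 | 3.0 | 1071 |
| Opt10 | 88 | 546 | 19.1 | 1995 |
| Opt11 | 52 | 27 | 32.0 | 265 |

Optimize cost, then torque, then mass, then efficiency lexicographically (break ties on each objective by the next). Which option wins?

First minimize cost: best is 27, kept {Opt2, Opt5, Opt11}.
Then maximize torque: best is 32.0, kept {Opt2, Opt5, Opt11}.
Then minimize mass: best is 265, kept {Opt11}.

Opt11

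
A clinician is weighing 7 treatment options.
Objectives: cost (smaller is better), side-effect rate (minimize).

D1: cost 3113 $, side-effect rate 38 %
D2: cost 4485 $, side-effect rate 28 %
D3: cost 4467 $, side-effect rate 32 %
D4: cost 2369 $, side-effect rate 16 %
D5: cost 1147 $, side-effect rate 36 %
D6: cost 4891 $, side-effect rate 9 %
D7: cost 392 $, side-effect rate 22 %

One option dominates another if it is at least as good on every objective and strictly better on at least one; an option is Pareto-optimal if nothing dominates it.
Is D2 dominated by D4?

D4 vs D2: cost 2369≤4485, side-effect rate 16≤28 — D4 is at least as good on every objective with at least one strict improvement.

Yes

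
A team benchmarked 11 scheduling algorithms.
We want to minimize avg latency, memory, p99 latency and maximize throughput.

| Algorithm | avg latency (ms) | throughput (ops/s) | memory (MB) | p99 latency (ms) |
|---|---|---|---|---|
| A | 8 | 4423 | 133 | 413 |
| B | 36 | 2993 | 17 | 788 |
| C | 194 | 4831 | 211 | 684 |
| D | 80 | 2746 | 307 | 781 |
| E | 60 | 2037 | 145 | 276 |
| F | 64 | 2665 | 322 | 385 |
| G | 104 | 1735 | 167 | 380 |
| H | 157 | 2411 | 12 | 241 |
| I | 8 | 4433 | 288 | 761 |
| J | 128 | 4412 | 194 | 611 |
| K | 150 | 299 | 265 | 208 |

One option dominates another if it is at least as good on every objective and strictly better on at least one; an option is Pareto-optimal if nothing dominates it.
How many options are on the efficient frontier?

8

A: not dominated.
B: not dominated.
C: not dominated (best throughput).
D: dominated by A (avg latency 8≤80, throughput 4423≥2746, memory 133≤307, p99 latency 413≤781).
E: not dominated.
F: not dominated.
G: dominated by E (avg latency 60≤104, throughput 2037≥1735, memory 145≤167, p99 latency 276≤380).
H: not dominated (best memory).
I: not dominated.
J: dominated by A (avg latency 8≤128, throughput 4423≥4412, memory 133≤194, p99 latency 413≤611).
K: not dominated (best p99 latency).
Pareto-optimal: A, B, C, E, F, H, I, K → 8.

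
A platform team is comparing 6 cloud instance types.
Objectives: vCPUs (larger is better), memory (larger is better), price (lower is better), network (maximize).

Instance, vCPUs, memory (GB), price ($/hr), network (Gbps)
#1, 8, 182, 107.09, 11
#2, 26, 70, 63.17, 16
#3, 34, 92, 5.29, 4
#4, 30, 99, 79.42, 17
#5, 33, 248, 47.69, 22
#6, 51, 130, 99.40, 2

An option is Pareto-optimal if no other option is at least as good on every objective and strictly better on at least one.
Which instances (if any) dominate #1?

#5

#5: vCPUs 33≥8, memory 248≥182, price 47.69≤107.09, network 22≥11 — dominates #1.
Others (#2, #3, #4, #6) are each worse than #1 on at least one objective.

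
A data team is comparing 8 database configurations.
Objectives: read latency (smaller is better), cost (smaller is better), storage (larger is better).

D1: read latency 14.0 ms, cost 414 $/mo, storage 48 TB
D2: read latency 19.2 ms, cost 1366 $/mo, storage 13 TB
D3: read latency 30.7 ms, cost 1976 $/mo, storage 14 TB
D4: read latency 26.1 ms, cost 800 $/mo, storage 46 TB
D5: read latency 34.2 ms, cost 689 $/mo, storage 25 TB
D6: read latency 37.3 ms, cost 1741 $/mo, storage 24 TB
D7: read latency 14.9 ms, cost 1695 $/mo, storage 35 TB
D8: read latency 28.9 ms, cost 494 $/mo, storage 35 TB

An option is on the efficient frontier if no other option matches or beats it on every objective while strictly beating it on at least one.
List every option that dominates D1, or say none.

D2: worse on read latency (19.2 vs 14.0).
D3: worse on read latency (30.7 vs 14.0).
D4: worse on read latency (26.1 vs 14.0).
D5: worse on read latency (34.2 vs 14.0).
D6: worse on read latency (37.3 vs 14.0).
D7: worse on read latency (14.9 vs 14.0).
D8: worse on read latency (28.9 vs 14.0).
No option dominates D1.

none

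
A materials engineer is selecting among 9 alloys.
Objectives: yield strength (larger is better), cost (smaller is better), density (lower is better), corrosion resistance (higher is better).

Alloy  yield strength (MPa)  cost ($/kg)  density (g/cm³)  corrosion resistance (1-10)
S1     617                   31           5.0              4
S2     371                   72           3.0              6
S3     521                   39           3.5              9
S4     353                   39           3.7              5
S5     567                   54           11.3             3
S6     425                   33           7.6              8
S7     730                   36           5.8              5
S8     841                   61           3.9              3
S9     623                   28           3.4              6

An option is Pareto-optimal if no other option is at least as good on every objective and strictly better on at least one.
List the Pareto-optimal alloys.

S1: dominated by S9 (yield strength 623≥617, cost 28≤31, density 3.4≤5.0, corrosion resistance 6≥4).
S2: not dominated (best density).
S3: not dominated (best corrosion resistance).
S4: dominated by S3 (yield strength 521≥353, cost 39≤39, density 3.5≤3.7, corrosion resistance 9≥5).
S5: dominated by S1 (yield strength 617≥567, cost 31≤54, density 5.0≤11.3, corrosion resistance 4≥3).
S6: not dominated.
S7: not dominated.
S8: not dominated (best yield strength).
S9: not dominated (best cost).

S2, S3, S6, S7, S8, S9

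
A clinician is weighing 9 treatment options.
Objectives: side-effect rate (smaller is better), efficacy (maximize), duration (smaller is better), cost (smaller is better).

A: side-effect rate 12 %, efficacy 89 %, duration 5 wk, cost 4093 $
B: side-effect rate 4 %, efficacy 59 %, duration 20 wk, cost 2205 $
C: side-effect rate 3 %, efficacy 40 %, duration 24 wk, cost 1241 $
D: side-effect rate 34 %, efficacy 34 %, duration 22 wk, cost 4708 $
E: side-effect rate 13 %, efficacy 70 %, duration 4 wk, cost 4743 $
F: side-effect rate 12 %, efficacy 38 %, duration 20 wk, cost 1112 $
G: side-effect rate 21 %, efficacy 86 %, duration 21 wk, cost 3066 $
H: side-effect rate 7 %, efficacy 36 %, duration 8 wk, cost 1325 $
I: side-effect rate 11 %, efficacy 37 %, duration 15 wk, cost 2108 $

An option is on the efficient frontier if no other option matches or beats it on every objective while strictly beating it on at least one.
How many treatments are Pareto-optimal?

8

A: not dominated (best efficacy).
B: not dominated.
C: not dominated (best side-effect rate).
D: dominated by A (side-effect rate 12≤34, efficacy 89≥34, duration 5≤22, cost 4093≤4708).
E: not dominated (best duration).
F: not dominated (best cost).
G: not dominated.
H: not dominated.
I: not dominated.
Pareto-optimal: A, B, C, E, F, G, H, I → 8.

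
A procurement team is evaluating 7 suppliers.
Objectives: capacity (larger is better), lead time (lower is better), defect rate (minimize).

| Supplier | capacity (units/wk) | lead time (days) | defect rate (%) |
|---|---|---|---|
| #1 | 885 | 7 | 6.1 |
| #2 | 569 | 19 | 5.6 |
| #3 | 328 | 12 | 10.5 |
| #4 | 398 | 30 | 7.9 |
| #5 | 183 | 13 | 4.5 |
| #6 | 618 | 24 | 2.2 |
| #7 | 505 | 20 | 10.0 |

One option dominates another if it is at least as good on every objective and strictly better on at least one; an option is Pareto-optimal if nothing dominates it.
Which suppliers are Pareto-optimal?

#1, #2, #5, #6

#1: not dominated (best capacity).
#2: not dominated.
#3: dominated by #1 (capacity 885≥328, lead time 7≤12, defect rate 6.1≤10.5).
#4: dominated by #1 (capacity 885≥398, lead time 7≤30, defect rate 6.1≤7.9).
#5: not dominated.
#6: not dominated (best defect rate).
#7: dominated by #1 (capacity 885≥505, lead time 7≤20, defect rate 6.1≤10.0).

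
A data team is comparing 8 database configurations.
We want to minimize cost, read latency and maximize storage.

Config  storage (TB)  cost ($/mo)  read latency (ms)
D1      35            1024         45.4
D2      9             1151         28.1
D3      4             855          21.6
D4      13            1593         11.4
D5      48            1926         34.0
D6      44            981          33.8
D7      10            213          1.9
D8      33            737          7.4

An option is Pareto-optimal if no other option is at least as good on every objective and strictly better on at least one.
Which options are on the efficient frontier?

D5, D6, D7, D8

D1: dominated by D6 (storage 44≥35, cost 981≤1024, read latency 33.8≤45.4).
D2: dominated by D7 (storage 10≥9, cost 213≤1151, read latency 1.9≤28.1).
D3: dominated by D7 (storage 10≥4, cost 213≤855, read latency 1.9≤21.6).
D4: dominated by D8 (storage 33≥13, cost 737≤1593, read latency 7.4≤11.4).
D5: not dominated (best storage).
D6: not dominated.
D7: not dominated (best cost).
D8: not dominated.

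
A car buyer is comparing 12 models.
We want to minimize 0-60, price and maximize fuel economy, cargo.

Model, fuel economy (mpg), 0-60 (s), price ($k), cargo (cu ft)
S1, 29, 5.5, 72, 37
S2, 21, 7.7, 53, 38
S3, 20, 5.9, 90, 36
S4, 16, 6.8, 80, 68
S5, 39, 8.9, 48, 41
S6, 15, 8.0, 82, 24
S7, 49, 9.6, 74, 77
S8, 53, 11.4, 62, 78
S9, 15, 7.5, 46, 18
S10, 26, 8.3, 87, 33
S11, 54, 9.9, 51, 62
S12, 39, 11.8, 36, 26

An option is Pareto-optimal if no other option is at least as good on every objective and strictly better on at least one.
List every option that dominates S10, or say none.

S1

S1: fuel economy 29≥26, 0-60 5.5≤8.3, price 72≤87, cargo 37≥33 — dominates S10.
Others (S2, S3, S4, S5, S6, S7, S8, S9, S11, S12) are each worse than S10 on at least one objective.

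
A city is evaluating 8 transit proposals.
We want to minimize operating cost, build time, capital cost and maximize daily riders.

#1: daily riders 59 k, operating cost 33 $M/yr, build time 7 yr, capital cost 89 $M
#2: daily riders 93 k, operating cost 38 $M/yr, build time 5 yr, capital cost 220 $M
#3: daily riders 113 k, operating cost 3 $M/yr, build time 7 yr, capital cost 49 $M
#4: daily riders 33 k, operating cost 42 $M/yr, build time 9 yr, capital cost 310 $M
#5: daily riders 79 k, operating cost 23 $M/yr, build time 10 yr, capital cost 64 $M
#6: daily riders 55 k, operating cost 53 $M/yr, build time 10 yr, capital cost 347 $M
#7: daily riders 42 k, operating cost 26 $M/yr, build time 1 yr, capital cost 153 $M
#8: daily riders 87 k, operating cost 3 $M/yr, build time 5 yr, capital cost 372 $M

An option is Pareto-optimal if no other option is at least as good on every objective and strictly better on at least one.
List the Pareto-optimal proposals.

#2, #3, #7, #8

#1: dominated by #3 (daily riders 113≥59, operating cost 3≤33, build time 7≤7, capital cost 49≤89).
#2: not dominated.
#3: not dominated (best daily riders).
#4: dominated by #1 (daily riders 59≥33, operating cost 33≤42, build time 7≤9, capital cost 89≤310).
#5: dominated by #3 (daily riders 113≥79, operating cost 3≤23, build time 7≤10, capital cost 49≤64).
#6: dominated by #1 (daily riders 59≥55, operating cost 33≤53, build time 7≤10, capital cost 89≤347).
#7: not dominated (best build time).
#8: not dominated.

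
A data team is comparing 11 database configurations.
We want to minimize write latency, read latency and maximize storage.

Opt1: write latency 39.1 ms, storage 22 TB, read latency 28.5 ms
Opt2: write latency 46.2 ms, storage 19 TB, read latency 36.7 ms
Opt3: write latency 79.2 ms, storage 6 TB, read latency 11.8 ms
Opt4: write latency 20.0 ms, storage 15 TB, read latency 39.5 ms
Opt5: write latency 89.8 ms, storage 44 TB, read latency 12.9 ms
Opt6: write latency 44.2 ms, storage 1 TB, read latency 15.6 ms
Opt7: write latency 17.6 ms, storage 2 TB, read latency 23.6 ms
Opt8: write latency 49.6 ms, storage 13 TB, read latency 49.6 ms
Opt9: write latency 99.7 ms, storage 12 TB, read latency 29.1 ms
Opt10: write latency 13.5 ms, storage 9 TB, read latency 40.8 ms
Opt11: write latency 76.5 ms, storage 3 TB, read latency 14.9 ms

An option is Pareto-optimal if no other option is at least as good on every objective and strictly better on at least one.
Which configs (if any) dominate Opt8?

Opt1: write latency 39.1≤49.6, storage 22≥13, read latency 28.5≤49.6 — dominates Opt8.
Opt2: write latency 46.2≤49.6, storage 19≥13, read latency 36.7≤49.6 — dominates Opt8.
Opt4: write latency 20.0≤49.6, storage 15≥13, read latency 39.5≤49.6 — dominates Opt8.
Others (Opt3, Opt5, Opt6, Opt7, Opt9, Opt10, Opt11) are each worse than Opt8 on at least one objective.

Opt1, Opt2, Opt4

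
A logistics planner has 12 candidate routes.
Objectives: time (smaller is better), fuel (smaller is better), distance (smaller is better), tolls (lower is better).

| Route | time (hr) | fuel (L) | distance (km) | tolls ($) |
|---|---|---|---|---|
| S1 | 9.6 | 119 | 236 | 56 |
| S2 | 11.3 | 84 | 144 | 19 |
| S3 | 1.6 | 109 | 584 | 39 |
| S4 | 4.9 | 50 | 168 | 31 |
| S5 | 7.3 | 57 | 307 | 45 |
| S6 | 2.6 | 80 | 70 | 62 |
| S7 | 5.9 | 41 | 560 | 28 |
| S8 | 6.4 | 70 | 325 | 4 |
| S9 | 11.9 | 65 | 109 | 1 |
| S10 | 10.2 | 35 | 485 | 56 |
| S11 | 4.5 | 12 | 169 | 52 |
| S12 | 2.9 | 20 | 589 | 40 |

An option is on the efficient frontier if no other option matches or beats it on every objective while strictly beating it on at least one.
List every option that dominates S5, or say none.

S4

S4: time 4.9≤7.3, fuel 50≤57, distance 168≤307, tolls 31≤45 — dominates S5.
Others (S1, S2, S3, S6, S7, S8, S9, S10, S11, S12) are each worse than S5 on at least one objective.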